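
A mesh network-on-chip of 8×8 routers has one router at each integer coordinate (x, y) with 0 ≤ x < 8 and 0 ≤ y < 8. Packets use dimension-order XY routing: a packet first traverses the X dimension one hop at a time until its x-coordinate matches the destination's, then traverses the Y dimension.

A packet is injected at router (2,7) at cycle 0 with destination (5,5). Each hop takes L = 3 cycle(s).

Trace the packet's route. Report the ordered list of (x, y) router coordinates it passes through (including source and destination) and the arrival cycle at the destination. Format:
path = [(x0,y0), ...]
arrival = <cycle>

path = [(2,7), (3,7), (4,7), (5,7), (5,6), (5,5)]
arrival = 15

  0. router=(2,7) cycle=0 (inject)
  1. router=(3,7) cycle=3 dir=E
  2. router=(4,7) cycle=6 dir=E
  3. router=(5,7) cycle=9 dir=E
  4. router=(5,6) cycle=12 dir=S
  5. router=(5,5) cycle=15 dir=S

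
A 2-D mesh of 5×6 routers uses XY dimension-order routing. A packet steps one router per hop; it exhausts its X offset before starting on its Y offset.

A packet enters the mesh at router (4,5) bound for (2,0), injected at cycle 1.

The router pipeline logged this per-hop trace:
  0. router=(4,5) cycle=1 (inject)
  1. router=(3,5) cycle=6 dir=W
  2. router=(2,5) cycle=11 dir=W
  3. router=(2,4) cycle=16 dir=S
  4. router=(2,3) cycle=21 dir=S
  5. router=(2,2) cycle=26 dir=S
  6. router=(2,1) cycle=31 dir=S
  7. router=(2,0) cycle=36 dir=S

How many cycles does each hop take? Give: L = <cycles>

From hop 0 (1) to hop 1 (6): +5 cycles.
Per-hop latency L = Δcyc = 5.

L = 5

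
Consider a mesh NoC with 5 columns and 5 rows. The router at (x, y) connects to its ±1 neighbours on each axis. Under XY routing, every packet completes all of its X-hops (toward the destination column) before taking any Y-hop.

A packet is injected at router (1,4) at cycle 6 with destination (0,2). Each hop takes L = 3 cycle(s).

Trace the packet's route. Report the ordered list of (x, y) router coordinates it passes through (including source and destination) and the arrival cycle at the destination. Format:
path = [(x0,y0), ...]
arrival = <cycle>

path = [(1,4), (0,4), (0,3), (0,2)]
arrival = 15

t=6: at (1,4)
t=9: at (0,4) after W
t=12: at (0,3) after S
t=15: at (0,2) after S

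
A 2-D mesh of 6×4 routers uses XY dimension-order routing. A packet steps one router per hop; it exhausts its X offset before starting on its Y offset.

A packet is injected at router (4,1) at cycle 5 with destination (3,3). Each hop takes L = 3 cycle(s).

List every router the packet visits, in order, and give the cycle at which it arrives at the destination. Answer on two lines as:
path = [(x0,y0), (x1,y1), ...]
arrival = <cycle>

path = [(4,1), (3,1), (3,2), (3,3)]
arrival = 14

src (4,1)  cyc=5
W→(3,1)  cyc=8
N→(3,2)  cyc=11
N→(3,3)  cyc=14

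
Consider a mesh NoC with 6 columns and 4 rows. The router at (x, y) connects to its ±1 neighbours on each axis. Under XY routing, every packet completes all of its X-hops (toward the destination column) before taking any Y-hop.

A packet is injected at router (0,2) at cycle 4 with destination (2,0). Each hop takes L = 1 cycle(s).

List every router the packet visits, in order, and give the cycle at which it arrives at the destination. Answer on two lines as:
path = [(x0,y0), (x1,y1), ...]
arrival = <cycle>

t=4: at (0,2)
t=5: at (1,2) after E
t=6: at (2,2) after E
t=7: at (2,1) after S
t=8: at (2,0) after S

path = [(0,2), (1,2), (2,2), (2,1), (2,0)]
arrival = 8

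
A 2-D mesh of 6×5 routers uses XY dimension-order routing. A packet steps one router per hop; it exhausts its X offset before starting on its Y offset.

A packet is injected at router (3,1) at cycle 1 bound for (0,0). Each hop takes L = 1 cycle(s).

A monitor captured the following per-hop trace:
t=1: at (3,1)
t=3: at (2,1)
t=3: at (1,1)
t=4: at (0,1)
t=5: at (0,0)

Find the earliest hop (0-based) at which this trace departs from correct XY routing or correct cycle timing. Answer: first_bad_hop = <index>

check 1→ d=(-1,0) cyc+2: BAD: Δcyc=2≠L

first_bad_hop = 1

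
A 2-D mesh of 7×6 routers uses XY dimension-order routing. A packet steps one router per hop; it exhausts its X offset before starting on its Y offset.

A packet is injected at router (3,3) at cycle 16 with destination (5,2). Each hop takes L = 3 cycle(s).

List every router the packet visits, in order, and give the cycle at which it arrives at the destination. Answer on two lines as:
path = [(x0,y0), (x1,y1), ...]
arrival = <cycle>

src (3,3)  cyc=16
E→(4,3)  cyc=19
E→(5,3)  cyc=22
S→(5,2)  cyc=25

path = [(3,3), (4,3), (5,3), (5,2)]
arrival = 25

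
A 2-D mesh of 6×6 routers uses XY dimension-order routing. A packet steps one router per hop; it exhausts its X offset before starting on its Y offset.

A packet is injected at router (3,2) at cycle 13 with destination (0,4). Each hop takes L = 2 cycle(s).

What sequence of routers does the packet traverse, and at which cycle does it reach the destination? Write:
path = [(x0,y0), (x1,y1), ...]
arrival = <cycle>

  0. router=(3,2) cycle=13 (inject)
  1. router=(2,2) cycle=15 dir=W
  2. router=(1,2) cycle=17 dir=W
  3. router=(0,2) cycle=19 dir=W
  4. router=(0,3) cycle=21 dir=N
  5. router=(0,4) cycle=23 dir=N

path = [(3,2), (2,2), (1,2), (0,2), (0,3), (0,4)]
arrival = 23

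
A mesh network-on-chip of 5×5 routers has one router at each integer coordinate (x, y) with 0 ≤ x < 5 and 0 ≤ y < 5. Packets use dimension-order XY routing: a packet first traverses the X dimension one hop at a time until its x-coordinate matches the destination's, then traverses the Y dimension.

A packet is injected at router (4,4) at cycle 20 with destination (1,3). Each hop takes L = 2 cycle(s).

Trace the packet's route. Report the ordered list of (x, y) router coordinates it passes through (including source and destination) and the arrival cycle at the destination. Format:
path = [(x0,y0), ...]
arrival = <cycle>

path = [(4,4), (3,4), (2,4), (1,4), (1,3)]
arrival = 28

#0 — 4,4 | c20
#1 — 3,4 | c22 | W
#2 — 2,4 | c24 | W
#3 — 1,4 | c26 | W
#4 — 1,3 | c28 | S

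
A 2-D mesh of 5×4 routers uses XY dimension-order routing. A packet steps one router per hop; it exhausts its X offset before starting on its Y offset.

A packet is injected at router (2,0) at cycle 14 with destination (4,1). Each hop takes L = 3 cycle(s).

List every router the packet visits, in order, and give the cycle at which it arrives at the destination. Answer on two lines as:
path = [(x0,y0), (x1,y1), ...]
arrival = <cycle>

src (2,0)  cyc=14
E→(3,0)  cyc=17
E→(4,0)  cyc=20
N→(4,1)  cyc=23

path = [(2,0), (3,0), (4,0), (4,1)]
arrival = 23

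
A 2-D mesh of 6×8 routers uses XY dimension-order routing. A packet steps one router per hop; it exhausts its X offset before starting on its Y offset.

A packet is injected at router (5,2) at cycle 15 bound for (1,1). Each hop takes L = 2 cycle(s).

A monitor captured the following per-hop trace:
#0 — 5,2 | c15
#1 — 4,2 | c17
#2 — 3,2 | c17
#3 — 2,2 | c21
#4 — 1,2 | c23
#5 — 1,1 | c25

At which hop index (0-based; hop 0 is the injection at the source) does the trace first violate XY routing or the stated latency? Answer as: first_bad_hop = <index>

first_bad_hop = 2

  1: Δx=-1 Δy=+0 Δt=2 [ok]
  2: Δx=-1 Δy=+0 Δt=0 [BAD: Δcyc=0≠L]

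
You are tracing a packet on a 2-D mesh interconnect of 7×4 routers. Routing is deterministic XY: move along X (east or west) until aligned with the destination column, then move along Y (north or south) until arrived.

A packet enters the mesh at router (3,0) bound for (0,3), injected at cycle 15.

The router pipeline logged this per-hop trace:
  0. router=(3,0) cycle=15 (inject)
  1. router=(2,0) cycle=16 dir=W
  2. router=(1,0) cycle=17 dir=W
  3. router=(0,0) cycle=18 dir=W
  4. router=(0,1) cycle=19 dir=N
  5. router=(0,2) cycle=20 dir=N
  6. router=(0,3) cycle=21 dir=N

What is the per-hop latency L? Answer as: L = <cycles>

Between hops 0 and 1 the cycle counter advances 16 − 15 = 1.
One hop costs L cycles, so L = 1.

L = 1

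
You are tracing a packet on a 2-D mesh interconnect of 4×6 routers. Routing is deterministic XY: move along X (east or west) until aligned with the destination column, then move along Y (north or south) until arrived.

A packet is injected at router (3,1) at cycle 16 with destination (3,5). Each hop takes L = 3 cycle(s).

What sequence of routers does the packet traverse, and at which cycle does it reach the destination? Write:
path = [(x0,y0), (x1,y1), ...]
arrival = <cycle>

[0] x=3 y=1 t=16
[1] x=3 y=2 t=19 →N
[2] x=3 y=3 t=22 →N
[3] x=3 y=4 t=25 →N
[4] x=3 y=5 t=28 →N

path = [(3,1), (3,2), (3,3), (3,4), (3,5)]
arrival = 28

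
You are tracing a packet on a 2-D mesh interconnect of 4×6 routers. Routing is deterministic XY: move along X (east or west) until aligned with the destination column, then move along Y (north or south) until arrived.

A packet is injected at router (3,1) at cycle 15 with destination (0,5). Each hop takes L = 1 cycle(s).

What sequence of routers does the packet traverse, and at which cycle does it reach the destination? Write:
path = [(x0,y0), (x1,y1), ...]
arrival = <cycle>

hop 0: (3,1) @ cyc 15
hop 1: (2,1) @ cyc 16  [W]
hop 2: (1,1) @ cyc 17  [W]
hop 3: (0,1) @ cyc 18  [W]
hop 4: (0,2) @ cyc 19  [N]
hop 5: (0,3) @ cyc 20  [N]
hop 6: (0,4) @ cyc 21  [N]
hop 7: (0,5) @ cyc 22  [N]

path = [(3,1), (2,1), (1,1), (0,1), (0,2), (0,3), (0,4), (0,5)]
arrival = 22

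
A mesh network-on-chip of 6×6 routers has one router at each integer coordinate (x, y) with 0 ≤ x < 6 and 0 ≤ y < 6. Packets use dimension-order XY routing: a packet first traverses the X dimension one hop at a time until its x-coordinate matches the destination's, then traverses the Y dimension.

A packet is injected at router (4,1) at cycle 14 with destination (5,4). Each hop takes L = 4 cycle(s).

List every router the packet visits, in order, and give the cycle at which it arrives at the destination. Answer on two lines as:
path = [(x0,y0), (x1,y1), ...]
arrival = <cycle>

path = [(4,1), (5,1), (5,2), (5,3), (5,4)]
arrival = 30

#0 — 4,1 | c14
#1 — 5,1 | c18 | E
#2 — 5,2 | c22 | N
#3 — 5,3 | c26 | N
#4 — 5,4 | c30 | N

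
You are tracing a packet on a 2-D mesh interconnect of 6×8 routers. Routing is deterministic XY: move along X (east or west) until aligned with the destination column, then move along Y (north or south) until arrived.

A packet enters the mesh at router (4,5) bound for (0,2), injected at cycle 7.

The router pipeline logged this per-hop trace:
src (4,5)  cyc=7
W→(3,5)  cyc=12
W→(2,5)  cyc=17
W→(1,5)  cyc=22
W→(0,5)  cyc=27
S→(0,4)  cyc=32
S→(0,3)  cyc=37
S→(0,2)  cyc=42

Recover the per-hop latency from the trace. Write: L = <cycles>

Between hops 0 and 1 the cycle counter advances 12 − 7 = 5.
Per-hop latency L = Δcyc = 5.

L = 5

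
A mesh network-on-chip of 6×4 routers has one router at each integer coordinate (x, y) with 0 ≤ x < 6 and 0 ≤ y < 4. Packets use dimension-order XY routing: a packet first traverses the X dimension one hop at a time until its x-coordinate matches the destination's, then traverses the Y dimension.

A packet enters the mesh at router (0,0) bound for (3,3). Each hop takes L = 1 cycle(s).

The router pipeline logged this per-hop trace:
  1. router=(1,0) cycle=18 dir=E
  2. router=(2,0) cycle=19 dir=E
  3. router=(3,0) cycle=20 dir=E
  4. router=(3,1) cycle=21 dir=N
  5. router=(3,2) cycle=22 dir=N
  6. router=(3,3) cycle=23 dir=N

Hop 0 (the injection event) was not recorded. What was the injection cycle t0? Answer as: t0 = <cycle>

t0 = 17

Hop 1 reached at cycle 18; hop k is at t0 + k·L.
Subtract one hop: t0 = 18 − 1 = 17.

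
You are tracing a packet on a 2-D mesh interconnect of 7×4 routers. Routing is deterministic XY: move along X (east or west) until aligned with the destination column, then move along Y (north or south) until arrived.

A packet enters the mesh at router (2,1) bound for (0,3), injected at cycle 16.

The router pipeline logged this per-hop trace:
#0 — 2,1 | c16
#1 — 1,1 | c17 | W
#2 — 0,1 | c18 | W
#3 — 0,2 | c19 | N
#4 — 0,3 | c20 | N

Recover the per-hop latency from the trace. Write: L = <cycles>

From hop 0 (16) to hop 1 (17): +1 cycles.
Per-hop latency L = Δcyc = 1.

L = 1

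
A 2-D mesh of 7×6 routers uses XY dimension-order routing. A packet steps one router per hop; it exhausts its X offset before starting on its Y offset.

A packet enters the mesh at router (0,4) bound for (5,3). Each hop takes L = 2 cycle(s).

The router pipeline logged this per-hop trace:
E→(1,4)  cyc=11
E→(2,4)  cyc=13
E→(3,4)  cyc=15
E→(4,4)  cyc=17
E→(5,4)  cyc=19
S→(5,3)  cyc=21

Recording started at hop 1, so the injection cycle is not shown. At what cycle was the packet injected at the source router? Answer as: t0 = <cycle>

cyc[1] = 11 and cyc[k] = t0 + k·L for every k.
So t0 = 11 − 1·2 = 9.

t0 = 9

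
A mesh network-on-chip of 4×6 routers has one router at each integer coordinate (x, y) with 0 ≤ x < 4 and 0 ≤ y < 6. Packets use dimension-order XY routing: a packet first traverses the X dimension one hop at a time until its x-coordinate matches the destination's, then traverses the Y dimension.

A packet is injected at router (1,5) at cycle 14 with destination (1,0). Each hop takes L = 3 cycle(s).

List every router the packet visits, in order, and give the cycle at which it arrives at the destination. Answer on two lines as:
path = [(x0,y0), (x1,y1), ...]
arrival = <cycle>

[0] x=1 y=5 t=14
[1] x=1 y=4 t=17 →S
[2] x=1 y=3 t=20 →S
[3] x=1 y=2 t=23 →S
[4] x=1 y=1 t=26 →S
[5] x=1 y=0 t=29 →S

path = [(1,5), (1,4), (1,3), (1,2), (1,1), (1,0)]
arrival = 29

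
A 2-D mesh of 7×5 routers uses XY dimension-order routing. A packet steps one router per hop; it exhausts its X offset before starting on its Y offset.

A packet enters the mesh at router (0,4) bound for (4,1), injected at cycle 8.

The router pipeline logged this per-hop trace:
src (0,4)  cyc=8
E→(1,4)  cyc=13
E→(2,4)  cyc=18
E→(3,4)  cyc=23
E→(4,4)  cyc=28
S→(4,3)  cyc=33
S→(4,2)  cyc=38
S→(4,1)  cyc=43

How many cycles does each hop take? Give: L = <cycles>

From hop 0 (8) to hop 1 (13): +5 cycles.
Each hop adds L, hence L = 5.

L = 5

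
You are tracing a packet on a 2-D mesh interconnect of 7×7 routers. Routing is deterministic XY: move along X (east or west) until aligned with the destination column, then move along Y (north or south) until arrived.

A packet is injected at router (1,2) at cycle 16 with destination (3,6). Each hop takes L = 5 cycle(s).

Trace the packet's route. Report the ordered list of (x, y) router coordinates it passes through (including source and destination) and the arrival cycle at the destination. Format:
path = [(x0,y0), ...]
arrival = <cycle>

path = [(1,2), (2,2), (3,2), (3,3), (3,4), (3,5), (3,6)]
arrival = 46

#0 — 1,2 | c16
#1 — 2,2 | c21 | E
#2 — 3,2 | c26 | E
#3 — 3,3 | c31 | N
#4 — 3,4 | c36 | N
#5 — 3,5 | c41 | N
#6 — 3,6 | c46 | N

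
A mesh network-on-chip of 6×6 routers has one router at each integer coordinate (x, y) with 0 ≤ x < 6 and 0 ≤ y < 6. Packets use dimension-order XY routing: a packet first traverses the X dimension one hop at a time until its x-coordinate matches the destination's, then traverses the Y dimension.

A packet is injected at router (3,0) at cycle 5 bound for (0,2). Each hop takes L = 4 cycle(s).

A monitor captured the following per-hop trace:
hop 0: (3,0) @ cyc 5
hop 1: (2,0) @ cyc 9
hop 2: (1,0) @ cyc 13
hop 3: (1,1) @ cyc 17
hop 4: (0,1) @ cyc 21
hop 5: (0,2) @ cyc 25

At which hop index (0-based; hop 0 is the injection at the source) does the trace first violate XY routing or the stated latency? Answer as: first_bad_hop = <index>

hop 1: step (-1,+0), +4 cyc — ok
hop 2: step (-1,+0), +4 cyc — ok
hop 3: step (+0,+1), +4 cyc — BAD: Y-move but x=1≠0

first_bad_hop = 3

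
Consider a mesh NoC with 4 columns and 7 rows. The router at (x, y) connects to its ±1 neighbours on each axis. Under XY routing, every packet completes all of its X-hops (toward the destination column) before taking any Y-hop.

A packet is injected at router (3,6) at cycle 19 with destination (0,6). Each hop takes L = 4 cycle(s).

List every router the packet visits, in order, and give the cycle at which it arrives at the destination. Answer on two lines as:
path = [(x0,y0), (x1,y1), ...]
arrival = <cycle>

#0 — 3,6 | c19
#1 — 2,6 | c23 | W
#2 — 1,6 | c27 | W
#3 — 0,6 | c31 | W

path = [(3,6), (2,6), (1,6), (0,6)]
arrival = 31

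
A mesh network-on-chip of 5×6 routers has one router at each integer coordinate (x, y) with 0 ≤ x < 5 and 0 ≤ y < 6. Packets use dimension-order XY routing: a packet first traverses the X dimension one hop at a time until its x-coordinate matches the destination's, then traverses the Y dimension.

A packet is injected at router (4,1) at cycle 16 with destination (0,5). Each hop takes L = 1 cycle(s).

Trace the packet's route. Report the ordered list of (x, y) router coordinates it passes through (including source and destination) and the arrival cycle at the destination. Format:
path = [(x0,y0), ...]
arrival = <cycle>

#0 — 4,1 | c16
#1 — 3,1 | c17 | W
#2 — 2,1 | c18 | W
#3 — 1,1 | c19 | W
#4 — 0,1 | c20 | W
#5 — 0,2 | c21 | N
#6 — 0,3 | c22 | N
#7 — 0,4 | c23 | N
#8 — 0,5 | c24 | N

path = [(4,1), (3,1), (2,1), (1,1), (0,1), (0,2), (0,3), (0,4), (0,5)]
arrival = 24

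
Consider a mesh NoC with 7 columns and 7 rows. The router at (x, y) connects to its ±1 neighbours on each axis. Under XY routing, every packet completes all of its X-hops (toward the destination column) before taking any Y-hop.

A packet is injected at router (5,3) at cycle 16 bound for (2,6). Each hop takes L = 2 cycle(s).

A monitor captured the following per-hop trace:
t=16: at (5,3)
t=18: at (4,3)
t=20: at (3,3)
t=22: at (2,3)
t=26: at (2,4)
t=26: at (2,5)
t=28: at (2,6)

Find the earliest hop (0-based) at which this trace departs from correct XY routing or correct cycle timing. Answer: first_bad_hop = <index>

first_bad_hop = 4

  1: Δx=-1 Δy=+0 Δt=2 [ok]
  2: Δx=-1 Δy=+0 Δt=2 [ok]
  3: Δx=-1 Δy=+0 Δt=2 [ok]
  4: Δx=+0 Δy=+1 Δt=4 [BAD: Δcyc=4≠L]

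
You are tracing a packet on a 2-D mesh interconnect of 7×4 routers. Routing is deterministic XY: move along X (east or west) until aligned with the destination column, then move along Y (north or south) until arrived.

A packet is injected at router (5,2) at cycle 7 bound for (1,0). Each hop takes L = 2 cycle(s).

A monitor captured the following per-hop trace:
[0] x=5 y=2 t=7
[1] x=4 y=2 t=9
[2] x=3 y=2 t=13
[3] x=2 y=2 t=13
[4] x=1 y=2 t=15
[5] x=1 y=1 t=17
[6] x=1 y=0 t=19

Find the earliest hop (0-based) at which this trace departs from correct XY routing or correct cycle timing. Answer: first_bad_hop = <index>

check 1→ d=(-1,0) cyc+2: ok
check 2→ d=(-1,0) cyc+4: BAD: Δcyc=4≠L

first_bad_hop = 2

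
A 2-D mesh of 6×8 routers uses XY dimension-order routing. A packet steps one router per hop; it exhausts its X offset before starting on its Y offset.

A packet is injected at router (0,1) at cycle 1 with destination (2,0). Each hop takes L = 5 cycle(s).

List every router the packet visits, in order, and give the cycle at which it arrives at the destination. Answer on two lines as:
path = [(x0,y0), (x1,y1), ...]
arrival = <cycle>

path = [(0,1), (1,1), (2,1), (2,0)]
arrival = 16

t=1: at (0,1)
t=6: at (1,1) after E
t=11: at (2,1) after E
t=16: at (2,0) after S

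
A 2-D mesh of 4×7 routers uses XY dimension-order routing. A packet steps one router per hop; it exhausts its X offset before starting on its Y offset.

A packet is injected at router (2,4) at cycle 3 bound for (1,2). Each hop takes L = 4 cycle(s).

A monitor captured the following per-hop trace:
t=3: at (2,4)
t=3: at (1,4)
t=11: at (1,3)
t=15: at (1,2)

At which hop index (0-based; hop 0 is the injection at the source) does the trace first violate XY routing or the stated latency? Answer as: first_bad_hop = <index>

  1: Δx=-1 Δy=+0 Δt=0 [BAD: Δcyc=0≠L]

first_bad_hop = 1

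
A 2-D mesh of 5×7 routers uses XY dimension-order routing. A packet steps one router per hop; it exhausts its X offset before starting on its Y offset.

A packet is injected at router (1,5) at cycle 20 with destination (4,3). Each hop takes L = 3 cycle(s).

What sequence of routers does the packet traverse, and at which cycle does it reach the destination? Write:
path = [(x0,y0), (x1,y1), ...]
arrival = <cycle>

path = [(1,5), (2,5), (3,5), (4,5), (4,4), (4,3)]
arrival = 35

t=20: at (1,5)
t=23: at (2,5) after E
t=26: at (3,5) after E
t=29: at (4,5) after E
t=32: at (4,4) after S
t=35: at (4,3) after S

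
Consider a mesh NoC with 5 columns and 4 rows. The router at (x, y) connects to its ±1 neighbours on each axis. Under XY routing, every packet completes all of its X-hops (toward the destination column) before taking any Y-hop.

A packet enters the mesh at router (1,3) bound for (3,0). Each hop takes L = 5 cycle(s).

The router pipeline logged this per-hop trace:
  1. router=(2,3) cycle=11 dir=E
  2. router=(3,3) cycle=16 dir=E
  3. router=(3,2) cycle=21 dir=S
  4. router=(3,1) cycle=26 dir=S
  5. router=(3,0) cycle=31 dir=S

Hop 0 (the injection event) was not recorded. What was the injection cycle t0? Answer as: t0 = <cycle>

t0 = 6

cyc[1] = 11 and cyc[k] = t0 + k·L for every k.
Subtract one hop: t0 = 11 − 5 = 6.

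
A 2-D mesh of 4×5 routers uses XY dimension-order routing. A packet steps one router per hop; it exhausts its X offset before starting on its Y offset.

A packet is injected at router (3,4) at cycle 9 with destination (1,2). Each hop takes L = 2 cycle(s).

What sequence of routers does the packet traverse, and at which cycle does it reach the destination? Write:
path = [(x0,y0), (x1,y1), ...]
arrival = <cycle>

hop 0: (3,4) @ cyc 9
hop 1: (2,4) @ cyc 11  [W]
hop 2: (1,4) @ cyc 13  [W]
hop 3: (1,3) @ cyc 15  [S]
hop 4: (1,2) @ cyc 17  [S]

path = [(3,4), (2,4), (1,4), (1,3), (1,2)]
arrival = 17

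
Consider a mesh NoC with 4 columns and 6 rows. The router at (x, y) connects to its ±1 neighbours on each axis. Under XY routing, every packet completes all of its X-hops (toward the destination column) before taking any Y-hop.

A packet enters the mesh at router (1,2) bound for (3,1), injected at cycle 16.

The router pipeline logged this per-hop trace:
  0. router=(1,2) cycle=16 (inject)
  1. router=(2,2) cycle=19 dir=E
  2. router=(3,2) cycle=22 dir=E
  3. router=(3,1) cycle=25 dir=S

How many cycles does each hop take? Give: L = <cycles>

L = 3

cyc[1] − cyc[0] = 19 − 16 = 3.
That increment is L by definition: L = 3.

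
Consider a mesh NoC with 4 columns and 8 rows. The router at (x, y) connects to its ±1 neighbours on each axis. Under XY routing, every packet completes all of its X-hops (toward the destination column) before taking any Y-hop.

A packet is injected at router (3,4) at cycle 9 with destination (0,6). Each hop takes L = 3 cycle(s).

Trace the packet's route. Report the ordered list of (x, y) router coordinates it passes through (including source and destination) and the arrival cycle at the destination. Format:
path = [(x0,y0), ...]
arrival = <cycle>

path = [(3,4), (2,4), (1,4), (0,4), (0,5), (0,6)]
arrival = 24

  0. router=(3,4) cycle=9 (inject)
  1. router=(2,4) cycle=12 dir=W
  2. router=(1,4) cycle=15 dir=W
  3. router=(0,4) cycle=18 dir=W
  4. router=(0,5) cycle=21 dir=N
  5. router=(0,6) cycle=24 dir=N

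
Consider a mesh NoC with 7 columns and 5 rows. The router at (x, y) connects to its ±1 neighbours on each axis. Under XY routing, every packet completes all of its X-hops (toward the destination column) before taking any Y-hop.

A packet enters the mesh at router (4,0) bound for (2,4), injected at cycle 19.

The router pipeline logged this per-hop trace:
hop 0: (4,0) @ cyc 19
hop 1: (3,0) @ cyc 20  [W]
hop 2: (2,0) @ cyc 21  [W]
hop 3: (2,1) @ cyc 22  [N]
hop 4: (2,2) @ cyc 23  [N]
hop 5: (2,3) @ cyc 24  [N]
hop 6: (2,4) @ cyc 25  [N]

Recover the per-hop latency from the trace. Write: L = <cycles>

L = 1

Δcyc across hop 0→1: 20 − 19 = 1.
Each hop adds L, hence L = 1.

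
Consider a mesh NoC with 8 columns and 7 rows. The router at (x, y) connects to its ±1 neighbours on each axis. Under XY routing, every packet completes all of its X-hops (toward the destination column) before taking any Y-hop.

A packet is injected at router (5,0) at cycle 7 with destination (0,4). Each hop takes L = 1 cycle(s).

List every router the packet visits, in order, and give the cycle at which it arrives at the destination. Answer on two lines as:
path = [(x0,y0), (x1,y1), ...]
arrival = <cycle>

path = [(5,0), (4,0), (3,0), (2,0), (1,0), (0,0), (0,1), (0,2), (0,3), (0,4)]
arrival = 16

t=7: at (5,0)
t=8: at (4,0) after W
t=9: at (3,0) after W
t=10: at (2,0) after W
t=11: at (1,0) after W
t=12: at (0,0) after W
t=13: at (0,1) after N
t=14: at (0,2) after N
t=15: at (0,3) after N
t=16: at (0,4) after N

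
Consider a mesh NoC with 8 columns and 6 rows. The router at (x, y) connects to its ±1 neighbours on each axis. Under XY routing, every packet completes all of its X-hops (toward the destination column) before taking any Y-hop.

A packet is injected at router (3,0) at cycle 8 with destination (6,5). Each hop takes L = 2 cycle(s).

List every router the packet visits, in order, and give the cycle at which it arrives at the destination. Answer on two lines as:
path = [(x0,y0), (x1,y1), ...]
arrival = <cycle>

t=8: at (3,0)
t=10: at (4,0) after E
t=12: at (5,0) after E
t=14: at (6,0) after E
t=16: at (6,1) after N
t=18: at (6,2) after N
t=20: at (6,3) after N
t=22: at (6,4) after N
t=24: at (6,5) after N

path = [(3,0), (4,0), (5,0), (6,0), (6,1), (6,2), (6,3), (6,4), (6,5)]
arrival = 24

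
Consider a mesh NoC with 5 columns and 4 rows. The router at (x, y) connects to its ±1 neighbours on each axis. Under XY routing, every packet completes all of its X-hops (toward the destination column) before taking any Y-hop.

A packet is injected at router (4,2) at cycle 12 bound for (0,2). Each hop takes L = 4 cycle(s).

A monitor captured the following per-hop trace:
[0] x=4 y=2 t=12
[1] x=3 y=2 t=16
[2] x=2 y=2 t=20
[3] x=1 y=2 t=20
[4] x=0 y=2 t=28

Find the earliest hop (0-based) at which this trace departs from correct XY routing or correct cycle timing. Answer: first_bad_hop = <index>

first_bad_hop = 3

hop 1: step (-1,+0), +4 cyc — ok
hop 2: step (-1,+0), +4 cyc — ok
hop 3: step (-1,+0), +0 cyc — BAD: Δcyc=0≠L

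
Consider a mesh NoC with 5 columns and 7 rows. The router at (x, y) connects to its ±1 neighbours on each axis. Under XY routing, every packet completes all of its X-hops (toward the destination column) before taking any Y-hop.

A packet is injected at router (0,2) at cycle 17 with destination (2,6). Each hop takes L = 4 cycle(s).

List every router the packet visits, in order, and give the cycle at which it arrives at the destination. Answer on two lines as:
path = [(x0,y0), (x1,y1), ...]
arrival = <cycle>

src (0,2)  cyc=17
E→(1,2)  cyc=21
E→(2,2)  cyc=25
N→(2,3)  cyc=29
N→(2,4)  cyc=33
N→(2,5)  cyc=37
N→(2,6)  cyc=41

path = [(0,2), (1,2), (2,2), (2,3), (2,4), (2,5), (2,6)]
arrival = 41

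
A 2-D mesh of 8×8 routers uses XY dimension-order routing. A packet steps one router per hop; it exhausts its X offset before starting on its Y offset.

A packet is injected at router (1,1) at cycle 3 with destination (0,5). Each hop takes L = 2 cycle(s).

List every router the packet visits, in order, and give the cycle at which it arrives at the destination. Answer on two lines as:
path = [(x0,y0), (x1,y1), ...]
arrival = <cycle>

[0] x=1 y=1 t=3
[1] x=0 y=1 t=5 →W
[2] x=0 y=2 t=7 →N
[3] x=0 y=3 t=9 →N
[4] x=0 y=4 t=11 →N
[5] x=0 y=5 t=13 →N

path = [(1,1), (0,1), (0,2), (0,3), (0,4), (0,5)]
arrival = 13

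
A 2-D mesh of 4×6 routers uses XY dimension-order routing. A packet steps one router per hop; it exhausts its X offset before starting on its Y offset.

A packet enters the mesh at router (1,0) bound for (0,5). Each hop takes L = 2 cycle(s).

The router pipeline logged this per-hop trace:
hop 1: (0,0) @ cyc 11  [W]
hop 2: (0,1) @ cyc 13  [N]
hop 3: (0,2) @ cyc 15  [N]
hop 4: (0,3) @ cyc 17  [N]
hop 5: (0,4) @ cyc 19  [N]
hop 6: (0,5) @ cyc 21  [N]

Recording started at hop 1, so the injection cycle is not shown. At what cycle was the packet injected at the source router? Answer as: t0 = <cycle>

At hop 1 the cycle is 11; in general cyc_k = t0 + kL.
So t0 = 11 − 1·2 = 9.

t0 = 9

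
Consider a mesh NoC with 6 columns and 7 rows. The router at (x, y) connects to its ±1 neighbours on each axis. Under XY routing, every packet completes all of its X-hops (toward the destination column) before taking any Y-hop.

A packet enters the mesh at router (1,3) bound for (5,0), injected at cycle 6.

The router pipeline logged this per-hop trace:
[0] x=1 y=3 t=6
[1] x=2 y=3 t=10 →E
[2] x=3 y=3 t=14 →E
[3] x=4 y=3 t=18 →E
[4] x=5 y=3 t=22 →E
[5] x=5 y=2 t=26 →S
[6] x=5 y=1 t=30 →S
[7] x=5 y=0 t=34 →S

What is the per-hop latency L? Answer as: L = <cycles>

L = 4

Δcyc across hop 0→1: 10 − 6 = 4.
One hop costs L cycles, so L = 4.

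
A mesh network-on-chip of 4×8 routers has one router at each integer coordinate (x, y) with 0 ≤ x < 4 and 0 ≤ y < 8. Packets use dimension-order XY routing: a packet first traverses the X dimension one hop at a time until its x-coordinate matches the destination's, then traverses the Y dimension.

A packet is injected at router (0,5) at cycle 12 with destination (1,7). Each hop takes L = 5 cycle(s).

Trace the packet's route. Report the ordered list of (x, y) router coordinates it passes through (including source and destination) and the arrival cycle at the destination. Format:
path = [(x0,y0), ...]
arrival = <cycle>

t=12: at (0,5)
t=17: at (1,5) after E
t=22: at (1,6) after N
t=27: at (1,7) after N

path = [(0,5), (1,5), (1,6), (1,7)]
arrival = 27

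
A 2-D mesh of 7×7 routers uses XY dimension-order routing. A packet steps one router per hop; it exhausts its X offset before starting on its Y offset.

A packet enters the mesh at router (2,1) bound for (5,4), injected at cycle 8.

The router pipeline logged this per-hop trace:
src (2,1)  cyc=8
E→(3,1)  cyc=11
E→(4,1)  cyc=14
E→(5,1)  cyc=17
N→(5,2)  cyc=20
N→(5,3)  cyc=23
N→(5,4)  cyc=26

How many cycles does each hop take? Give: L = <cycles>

L = 3

cyc[1] − cyc[0] = 11 − 8 = 3.
That increment is L by definition: L = 3.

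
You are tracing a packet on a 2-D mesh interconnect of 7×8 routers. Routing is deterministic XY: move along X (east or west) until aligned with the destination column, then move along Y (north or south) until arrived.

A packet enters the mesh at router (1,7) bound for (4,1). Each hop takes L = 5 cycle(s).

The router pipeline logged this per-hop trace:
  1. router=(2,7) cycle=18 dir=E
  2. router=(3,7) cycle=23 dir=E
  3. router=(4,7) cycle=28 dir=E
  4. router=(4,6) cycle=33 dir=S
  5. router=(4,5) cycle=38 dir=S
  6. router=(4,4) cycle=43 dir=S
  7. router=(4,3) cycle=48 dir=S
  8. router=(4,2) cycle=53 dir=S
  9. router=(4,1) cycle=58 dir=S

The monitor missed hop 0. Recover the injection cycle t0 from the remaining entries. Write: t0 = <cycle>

At hop 1 the cycle is 18; in general cyc_k = t0 + kL.
t0 = cyc[1] − L = 18 − 5 = 13.

t0 = 13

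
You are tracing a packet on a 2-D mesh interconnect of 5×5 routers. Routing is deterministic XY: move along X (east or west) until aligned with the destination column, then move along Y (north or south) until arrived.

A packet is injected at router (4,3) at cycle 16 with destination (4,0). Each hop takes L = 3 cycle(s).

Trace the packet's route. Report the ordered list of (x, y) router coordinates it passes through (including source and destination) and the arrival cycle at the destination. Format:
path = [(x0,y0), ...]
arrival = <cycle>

path = [(4,3), (4,2), (4,1), (4,0)]
arrival = 25

hop 0: (4,3) @ cyc 16
hop 1: (4,2) @ cyc 19  [S]
hop 2: (4,1) @ cyc 22  [S]
hop 3: (4,0) @ cyc 25  [S]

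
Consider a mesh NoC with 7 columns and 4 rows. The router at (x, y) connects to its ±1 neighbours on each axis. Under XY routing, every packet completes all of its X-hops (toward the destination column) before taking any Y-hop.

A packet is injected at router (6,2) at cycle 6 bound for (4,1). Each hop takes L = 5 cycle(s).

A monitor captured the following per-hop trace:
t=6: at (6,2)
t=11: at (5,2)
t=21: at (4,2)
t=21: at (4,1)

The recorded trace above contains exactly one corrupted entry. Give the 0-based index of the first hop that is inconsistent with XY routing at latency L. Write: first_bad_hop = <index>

first_bad_hop = 2

hop 1: step (-1,+0), +5 cyc — ok
hop 2: step (-1,+0), +10 cyc — BAD: Δcyc=10≠L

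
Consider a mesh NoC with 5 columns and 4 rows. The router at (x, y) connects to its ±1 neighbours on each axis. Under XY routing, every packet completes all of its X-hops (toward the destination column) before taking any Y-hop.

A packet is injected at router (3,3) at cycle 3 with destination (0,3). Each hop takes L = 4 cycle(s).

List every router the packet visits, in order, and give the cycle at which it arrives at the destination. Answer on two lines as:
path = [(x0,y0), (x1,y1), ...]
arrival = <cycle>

path = [(3,3), (2,3), (1,3), (0,3)]
arrival = 15

hop 0: (3,3) @ cyc 3
hop 1: (2,3) @ cyc 7  [W]
hop 2: (1,3) @ cyc 11  [W]
hop 3: (0,3) @ cyc 15  [W]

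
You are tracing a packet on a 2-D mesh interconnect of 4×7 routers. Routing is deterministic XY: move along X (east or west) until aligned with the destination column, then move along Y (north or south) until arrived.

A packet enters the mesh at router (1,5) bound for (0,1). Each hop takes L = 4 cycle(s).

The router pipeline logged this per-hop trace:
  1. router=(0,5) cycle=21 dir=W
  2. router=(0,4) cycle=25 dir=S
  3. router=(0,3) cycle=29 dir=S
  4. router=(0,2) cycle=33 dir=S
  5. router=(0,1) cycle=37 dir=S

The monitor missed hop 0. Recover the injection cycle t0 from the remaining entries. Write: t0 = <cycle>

Hop 1 reached at cycle 21; hop k is at t0 + k·L.
t0 = cyc[1] − L = 21 − 4 = 17.

t0 = 17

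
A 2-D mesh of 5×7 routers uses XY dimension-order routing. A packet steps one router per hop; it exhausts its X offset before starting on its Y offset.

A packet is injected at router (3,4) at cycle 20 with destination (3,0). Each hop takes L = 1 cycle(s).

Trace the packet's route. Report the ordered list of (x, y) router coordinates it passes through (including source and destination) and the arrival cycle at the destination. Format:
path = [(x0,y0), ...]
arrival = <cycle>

  0. router=(3,4) cycle=20 (inject)
  1. router=(3,3) cycle=21 dir=S
  2. router=(3,2) cycle=22 dir=S
  3. router=(3,1) cycle=23 dir=S
  4. router=(3,0) cycle=24 dir=S

path = [(3,4), (3,3), (3,2), (3,1), (3,0)]
arrival = 24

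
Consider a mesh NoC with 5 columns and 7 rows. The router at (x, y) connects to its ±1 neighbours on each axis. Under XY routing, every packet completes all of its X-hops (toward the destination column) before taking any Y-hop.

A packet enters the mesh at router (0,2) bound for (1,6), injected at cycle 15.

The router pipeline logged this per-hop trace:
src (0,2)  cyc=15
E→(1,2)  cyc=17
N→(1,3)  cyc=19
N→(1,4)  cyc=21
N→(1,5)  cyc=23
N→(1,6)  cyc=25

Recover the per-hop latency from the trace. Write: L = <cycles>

Δcyc across hop 0→1: 17 − 15 = 2.
Each hop adds L, hence L = 2.

L = 2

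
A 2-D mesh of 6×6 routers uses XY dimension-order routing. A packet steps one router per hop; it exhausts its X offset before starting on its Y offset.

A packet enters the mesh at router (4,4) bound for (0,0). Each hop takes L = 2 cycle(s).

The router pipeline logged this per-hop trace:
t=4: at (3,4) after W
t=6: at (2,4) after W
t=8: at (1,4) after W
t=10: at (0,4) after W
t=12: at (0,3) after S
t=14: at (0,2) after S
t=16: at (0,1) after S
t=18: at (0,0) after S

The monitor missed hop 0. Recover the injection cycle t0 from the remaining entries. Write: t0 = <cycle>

The first recorded entry is hop 1 at cycle 4.
Subtract one hop: t0 = 4 − 2 = 2.

t0 = 2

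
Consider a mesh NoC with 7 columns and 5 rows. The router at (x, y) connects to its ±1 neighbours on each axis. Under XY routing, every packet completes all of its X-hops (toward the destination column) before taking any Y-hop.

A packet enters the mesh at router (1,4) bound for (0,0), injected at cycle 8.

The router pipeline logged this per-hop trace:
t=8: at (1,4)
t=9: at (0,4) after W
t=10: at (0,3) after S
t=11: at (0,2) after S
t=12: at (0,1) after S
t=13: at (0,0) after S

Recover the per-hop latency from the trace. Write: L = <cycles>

cyc[1] − cyc[0] = 9 − 8 = 1.
That increment is L by definition: L = 1.

L = 1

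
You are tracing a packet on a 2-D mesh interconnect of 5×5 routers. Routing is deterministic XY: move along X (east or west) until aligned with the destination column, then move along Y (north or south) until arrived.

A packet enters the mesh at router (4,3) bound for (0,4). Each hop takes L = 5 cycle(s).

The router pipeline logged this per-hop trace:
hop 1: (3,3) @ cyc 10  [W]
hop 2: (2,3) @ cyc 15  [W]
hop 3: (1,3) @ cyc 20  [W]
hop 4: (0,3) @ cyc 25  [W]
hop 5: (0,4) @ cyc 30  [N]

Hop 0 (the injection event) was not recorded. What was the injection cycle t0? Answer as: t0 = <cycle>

t0 = 5

The first recorded entry is hop 1 at cycle 10.
Therefore t0 = 10 − L = 5.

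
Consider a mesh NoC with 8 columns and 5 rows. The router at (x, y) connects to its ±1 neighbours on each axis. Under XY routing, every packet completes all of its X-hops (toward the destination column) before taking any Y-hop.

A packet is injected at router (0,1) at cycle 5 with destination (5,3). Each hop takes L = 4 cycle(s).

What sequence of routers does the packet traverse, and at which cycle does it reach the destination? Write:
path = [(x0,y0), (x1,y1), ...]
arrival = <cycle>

path = [(0,1), (1,1), (2,1), (3,1), (4,1), (5,1), (5,2), (5,3)]
arrival = 33

[0] x=0 y=1 t=5
[1] x=1 y=1 t=9 →E
[2] x=2 y=1 t=13 →E
[3] x=3 y=1 t=17 →E
[4] x=4 y=1 t=21 →E
[5] x=5 y=1 t=25 →E
[6] x=5 y=2 t=29 →N
[7] x=5 y=3 t=33 →N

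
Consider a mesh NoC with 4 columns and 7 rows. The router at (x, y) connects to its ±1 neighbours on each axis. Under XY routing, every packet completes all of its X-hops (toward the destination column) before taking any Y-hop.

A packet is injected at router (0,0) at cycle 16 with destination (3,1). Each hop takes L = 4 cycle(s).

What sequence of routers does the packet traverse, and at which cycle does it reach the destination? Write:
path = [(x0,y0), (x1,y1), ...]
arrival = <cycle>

t=16: at (0,0)
t=20: at (1,0) after E
t=24: at (2,0) after E
t=28: at (3,0) after E
t=32: at (3,1) after N

path = [(0,0), (1,0), (2,0), (3,0), (3,1)]
arrival = 32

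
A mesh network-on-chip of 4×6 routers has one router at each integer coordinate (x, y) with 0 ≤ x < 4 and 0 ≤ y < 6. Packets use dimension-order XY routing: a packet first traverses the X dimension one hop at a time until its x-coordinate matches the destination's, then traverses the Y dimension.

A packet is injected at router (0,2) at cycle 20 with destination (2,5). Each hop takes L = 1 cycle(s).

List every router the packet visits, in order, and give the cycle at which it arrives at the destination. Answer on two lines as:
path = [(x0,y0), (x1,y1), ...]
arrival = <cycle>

hop 0: (0,2) @ cyc 20
hop 1: (1,2) @ cyc 21  [E]
hop 2: (2,2) @ cyc 22  [E]
hop 3: (2,3) @ cyc 23  [N]
hop 4: (2,4) @ cyc 24  [N]
hop 5: (2,5) @ cyc 25  [N]

path = [(0,2), (1,2), (2,2), (2,3), (2,4), (2,5)]
arrival = 25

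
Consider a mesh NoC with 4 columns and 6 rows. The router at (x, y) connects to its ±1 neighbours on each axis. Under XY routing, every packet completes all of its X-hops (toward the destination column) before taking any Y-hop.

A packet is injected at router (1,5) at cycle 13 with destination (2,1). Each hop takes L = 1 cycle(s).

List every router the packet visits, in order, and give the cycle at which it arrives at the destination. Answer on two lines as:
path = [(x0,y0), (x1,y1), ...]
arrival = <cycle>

[0] x=1 y=5 t=13
[1] x=2 y=5 t=14 →E
[2] x=2 y=4 t=15 →S
[3] x=2 y=3 t=16 →S
[4] x=2 y=2 t=17 →S
[5] x=2 y=1 t=18 →S

path = [(1,5), (2,5), (2,4), (2,3), (2,2), (2,1)]
arrival = 18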